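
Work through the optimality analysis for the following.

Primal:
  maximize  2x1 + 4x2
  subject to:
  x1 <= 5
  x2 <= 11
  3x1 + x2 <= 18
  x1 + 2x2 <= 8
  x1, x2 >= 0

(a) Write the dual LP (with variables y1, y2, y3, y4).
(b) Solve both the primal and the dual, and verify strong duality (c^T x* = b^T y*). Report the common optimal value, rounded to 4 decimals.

The standard primal-dual pair for 'max c^T x s.t. A x <= b, x >= 0' is:
  Dual:  min b^T y  s.t.  A^T y >= c,  y >= 0.

So the dual LP is:
  minimize  5y1 + 11y2 + 18y3 + 8y4
  subject to:
    y1 + 3y3 + y4 >= 2
    y2 + y3 + 2y4 >= 4
    y1, y2, y3, y4 >= 0

Solving the primal: x* = (5, 1.5).
  primal value c^T x* = 16.
Solving the dual: y* = (0, 0, 0, 2).
  dual value b^T y* = 16.
Strong duality: c^T x* = b^T y*. Confirmed.

16


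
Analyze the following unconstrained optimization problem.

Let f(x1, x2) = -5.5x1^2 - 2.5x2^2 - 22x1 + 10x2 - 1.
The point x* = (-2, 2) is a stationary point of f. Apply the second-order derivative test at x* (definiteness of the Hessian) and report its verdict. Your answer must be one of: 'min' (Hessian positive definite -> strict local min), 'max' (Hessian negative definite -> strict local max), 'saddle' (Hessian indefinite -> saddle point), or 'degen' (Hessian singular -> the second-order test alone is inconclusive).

Compute the Hessian H = grad^2 f:
  H = [[-11, 0], [0, -5]]
Verify stationarity: grad f(x*) = H x* + g = (0, 0).
Eigenvalues of H: -11, -5.
Both eigenvalues < 0, so H is negative definite -> x* is a strict local max.

max


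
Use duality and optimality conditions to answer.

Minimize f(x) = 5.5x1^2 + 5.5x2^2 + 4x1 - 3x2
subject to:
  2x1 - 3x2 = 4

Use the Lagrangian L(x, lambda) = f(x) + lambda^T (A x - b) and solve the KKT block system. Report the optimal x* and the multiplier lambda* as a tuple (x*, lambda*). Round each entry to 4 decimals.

Form the Lagrangian:
  L(x, lambda) = (1/2) x^T Q x + c^T x + lambda^T (A x - b)
Stationarity (grad_x L = 0): Q x + c + A^T lambda = 0.
Primal feasibility: A x = b.

This gives the KKT block system:
  [ Q   A^T ] [ x     ]   [-c ]
  [ A    0  ] [ lambda ] = [ b ]

Solving the linear system:
  x*      = (0.4895, -1.007)
  lambda* = (-4.6923)
  f(x*)   = 11.8741

x* = (0.4895, -1.007), lambda* = (-4.6923)


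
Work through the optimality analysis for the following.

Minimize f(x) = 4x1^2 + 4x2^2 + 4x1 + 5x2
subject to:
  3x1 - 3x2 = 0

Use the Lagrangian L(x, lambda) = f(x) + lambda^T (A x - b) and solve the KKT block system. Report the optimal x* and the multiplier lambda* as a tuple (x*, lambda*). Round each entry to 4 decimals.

Form the Lagrangian:
  L(x, lambda) = (1/2) x^T Q x + c^T x + lambda^T (A x - b)
Stationarity (grad_x L = 0): Q x + c + A^T lambda = 0.
Primal feasibility: A x = b.

This gives the KKT block system:
  [ Q   A^T ] [ x     ]   [-c ]
  [ A    0  ] [ lambda ] = [ b ]

Solving the linear system:
  x*      = (-0.5625, -0.5625)
  lambda* = (0.1667)
  f(x*)   = -2.5312

x* = (-0.5625, -0.5625), lambda* = (0.1667)


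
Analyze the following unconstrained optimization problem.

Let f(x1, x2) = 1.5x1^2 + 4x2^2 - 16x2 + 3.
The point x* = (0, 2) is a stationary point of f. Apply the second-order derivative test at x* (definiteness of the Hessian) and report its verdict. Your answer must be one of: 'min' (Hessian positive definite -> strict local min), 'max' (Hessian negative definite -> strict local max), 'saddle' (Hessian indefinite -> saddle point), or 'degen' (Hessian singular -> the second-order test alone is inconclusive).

Compute the Hessian H = grad^2 f:
  H = [[3, 0], [0, 8]]
Verify stationarity: grad f(x*) = H x* + g = (0, 0).
Eigenvalues of H: 3, 8.
Both eigenvalues > 0, so H is positive definite -> x* is a strict local min.

min


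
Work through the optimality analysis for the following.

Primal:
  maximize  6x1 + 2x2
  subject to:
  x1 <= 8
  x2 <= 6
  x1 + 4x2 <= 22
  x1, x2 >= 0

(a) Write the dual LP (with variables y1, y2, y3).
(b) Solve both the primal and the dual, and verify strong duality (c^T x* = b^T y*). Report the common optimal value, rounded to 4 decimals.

The standard primal-dual pair for 'max c^T x s.t. A x <= b, x >= 0' is:
  Dual:  min b^T y  s.t.  A^T y >= c,  y >= 0.

So the dual LP is:
  minimize  8y1 + 6y2 + 22y3
  subject to:
    y1 + y3 >= 6
    y2 + 4y3 >= 2
    y1, y2, y3 >= 0

Solving the primal: x* = (8, 3.5).
  primal value c^T x* = 55.
Solving the dual: y* = (5.5, 0, 0.5).
  dual value b^T y* = 55.
Strong duality: c^T x* = b^T y*. Confirmed.

55


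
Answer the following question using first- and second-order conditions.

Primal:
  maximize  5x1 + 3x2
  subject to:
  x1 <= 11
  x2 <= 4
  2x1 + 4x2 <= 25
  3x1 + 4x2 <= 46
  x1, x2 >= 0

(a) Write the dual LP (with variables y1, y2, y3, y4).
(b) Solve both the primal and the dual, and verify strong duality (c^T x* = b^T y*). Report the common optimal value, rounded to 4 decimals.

The standard primal-dual pair for 'max c^T x s.t. A x <= b, x >= 0' is:
  Dual:  min b^T y  s.t.  A^T y >= c,  y >= 0.

So the dual LP is:
  minimize  11y1 + 4y2 + 25y3 + 46y4
  subject to:
    y1 + 2y3 + 3y4 >= 5
    y2 + 4y3 + 4y4 >= 3
    y1, y2, y3, y4 >= 0

Solving the primal: x* = (11, 0.75).
  primal value c^T x* = 57.25.
Solving the dual: y* = (3.5, 0, 0.75, 0).
  dual value b^T y* = 57.25.
Strong duality: c^T x* = b^T y*. Confirmed.

57.25


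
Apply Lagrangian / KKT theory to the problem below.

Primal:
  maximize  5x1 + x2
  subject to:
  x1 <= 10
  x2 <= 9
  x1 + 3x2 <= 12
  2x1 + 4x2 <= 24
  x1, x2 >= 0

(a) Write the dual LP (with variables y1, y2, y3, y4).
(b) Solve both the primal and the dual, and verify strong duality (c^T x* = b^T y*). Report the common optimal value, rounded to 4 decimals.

The standard primal-dual pair for 'max c^T x s.t. A x <= b, x >= 0' is:
  Dual:  min b^T y  s.t.  A^T y >= c,  y >= 0.

So the dual LP is:
  minimize  10y1 + 9y2 + 12y3 + 24y4
  subject to:
    y1 + y3 + 2y4 >= 5
    y2 + 3y3 + 4y4 >= 1
    y1, y2, y3, y4 >= 0

Solving the primal: x* = (10, 0.6667).
  primal value c^T x* = 50.6667.
Solving the dual: y* = (4.6667, 0, 0.3333, 0).
  dual value b^T y* = 50.6667.
Strong duality: c^T x* = b^T y*. Confirmed.

50.6667


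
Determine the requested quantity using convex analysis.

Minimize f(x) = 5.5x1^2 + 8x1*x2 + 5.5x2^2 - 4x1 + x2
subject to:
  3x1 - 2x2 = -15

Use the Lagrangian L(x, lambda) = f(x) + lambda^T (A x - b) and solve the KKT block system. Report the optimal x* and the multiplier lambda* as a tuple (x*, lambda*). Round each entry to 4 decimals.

Form the Lagrangian:
  L(x, lambda) = (1/2) x^T Q x + c^T x + lambda^T (A x - b)
Stationarity (grad_x L = 0): Q x + c + A^T lambda = 0.
Primal feasibility: A x = b.

This gives the KKT block system:
  [ Q   A^T ] [ x     ]   [-c ]
  [ A    0  ] [ lambda ] = [ b ]

Solving the linear system:
  x*      = (-3.0335, 2.9498)
  lambda* = (4.59)
  f(x*)   = 41.9665

x* = (-3.0335, 2.9498), lambda* = (4.59)


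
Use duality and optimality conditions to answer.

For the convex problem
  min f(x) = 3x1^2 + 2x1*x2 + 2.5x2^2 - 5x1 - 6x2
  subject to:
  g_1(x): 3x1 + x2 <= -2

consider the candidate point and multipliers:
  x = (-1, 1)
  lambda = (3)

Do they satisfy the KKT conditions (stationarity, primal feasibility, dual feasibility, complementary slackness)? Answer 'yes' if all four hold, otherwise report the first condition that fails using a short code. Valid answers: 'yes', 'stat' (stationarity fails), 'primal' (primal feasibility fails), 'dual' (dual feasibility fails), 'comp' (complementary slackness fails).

Gradient of f: grad f(x) = Q x + c = (-9, -3)
Constraint values g_i(x) = a_i^T x - b_i:
  g_1((-1, 1)) = 0
Stationarity residual: grad f(x) + sum_i lambda_i a_i = (0, 0)
  -> stationarity OK
Primal feasibility (all g_i <= 0): OK
Dual feasibility (all lambda_i >= 0): OK
Complementary slackness (lambda_i * g_i(x) = 0 for all i): OK

Verdict: yes, KKT holds.

yes


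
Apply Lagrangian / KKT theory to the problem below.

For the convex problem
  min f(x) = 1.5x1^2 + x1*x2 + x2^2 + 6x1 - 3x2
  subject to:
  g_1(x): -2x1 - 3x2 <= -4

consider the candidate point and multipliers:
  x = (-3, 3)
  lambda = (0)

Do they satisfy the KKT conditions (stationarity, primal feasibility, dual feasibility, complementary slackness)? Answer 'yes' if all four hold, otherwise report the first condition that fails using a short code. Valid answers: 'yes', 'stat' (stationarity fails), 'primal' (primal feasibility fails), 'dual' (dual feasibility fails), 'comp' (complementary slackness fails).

Gradient of f: grad f(x) = Q x + c = (0, 0)
Constraint values g_i(x) = a_i^T x - b_i:
  g_1((-3, 3)) = 1
Stationarity residual: grad f(x) + sum_i lambda_i a_i = (0, 0)
  -> stationarity OK
Primal feasibility (all g_i <= 0): FAILS
Dual feasibility (all lambda_i >= 0): OK
Complementary slackness (lambda_i * g_i(x) = 0 for all i): OK

Verdict: the first failing condition is primal_feasibility -> primal.

primal


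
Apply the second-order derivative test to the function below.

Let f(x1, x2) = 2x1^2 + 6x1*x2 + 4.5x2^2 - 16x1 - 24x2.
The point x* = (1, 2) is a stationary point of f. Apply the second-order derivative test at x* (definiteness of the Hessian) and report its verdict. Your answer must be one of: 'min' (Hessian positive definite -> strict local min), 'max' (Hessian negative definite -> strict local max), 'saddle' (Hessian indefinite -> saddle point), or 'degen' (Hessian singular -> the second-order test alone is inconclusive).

Compute the Hessian H = grad^2 f:
  H = [[4, 6], [6, 9]]
Verify stationarity: grad f(x*) = H x* + g = (0, 0).
Eigenvalues of H: 0, 13.
H has a zero eigenvalue (singular; positive semidefinite but not definite), so H is neither positive definite, negative definite, nor indefinite. The second-order test alone is inconclusive -> degen.
(Indeed, f is constant along the null direction of H through x*, so x* is not a strict local extremum.)

degen


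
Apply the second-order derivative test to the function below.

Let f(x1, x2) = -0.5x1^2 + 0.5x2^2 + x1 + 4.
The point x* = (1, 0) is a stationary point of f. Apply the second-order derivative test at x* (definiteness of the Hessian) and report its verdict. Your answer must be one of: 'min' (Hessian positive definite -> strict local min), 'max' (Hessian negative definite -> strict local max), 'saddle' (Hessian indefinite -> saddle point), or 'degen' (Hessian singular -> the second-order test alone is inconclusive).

Compute the Hessian H = grad^2 f:
  H = [[-1, 0], [0, 1]]
Verify stationarity: grad f(x*) = H x* + g = (0, 0).
Eigenvalues of H: -1, 1.
Eigenvalues have mixed signs, so H is indefinite -> x* is a saddle point.

saddle


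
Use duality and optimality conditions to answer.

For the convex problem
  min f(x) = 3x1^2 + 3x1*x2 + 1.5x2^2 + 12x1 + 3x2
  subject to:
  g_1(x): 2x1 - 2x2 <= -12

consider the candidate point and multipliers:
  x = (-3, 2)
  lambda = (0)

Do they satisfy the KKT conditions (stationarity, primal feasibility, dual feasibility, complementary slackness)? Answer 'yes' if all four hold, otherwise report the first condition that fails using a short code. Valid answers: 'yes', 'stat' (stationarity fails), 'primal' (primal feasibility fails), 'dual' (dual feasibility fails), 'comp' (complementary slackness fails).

Gradient of f: grad f(x) = Q x + c = (0, 0)
Constraint values g_i(x) = a_i^T x - b_i:
  g_1((-3, 2)) = 2
Stationarity residual: grad f(x) + sum_i lambda_i a_i = (0, 0)
  -> stationarity OK
Primal feasibility (all g_i <= 0): FAILS
Dual feasibility (all lambda_i >= 0): OK
Complementary slackness (lambda_i * g_i(x) = 0 for all i): OK

Verdict: the first failing condition is primal_feasibility -> primal.

primal


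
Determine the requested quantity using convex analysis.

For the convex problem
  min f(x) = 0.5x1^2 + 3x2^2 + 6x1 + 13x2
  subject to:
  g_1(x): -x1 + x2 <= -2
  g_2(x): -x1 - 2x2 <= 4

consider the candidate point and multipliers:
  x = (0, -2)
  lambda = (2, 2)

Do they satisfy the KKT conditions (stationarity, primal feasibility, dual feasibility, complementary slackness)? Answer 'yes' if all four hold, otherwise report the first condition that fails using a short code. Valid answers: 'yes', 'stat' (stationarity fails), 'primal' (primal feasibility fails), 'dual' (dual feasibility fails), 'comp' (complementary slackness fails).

Gradient of f: grad f(x) = Q x + c = (6, 1)
Constraint values g_i(x) = a_i^T x - b_i:
  g_1((0, -2)) = 0
  g_2((0, -2)) = 0
Stationarity residual: grad f(x) + sum_i lambda_i a_i = (2, -1)
  -> stationarity FAILS
Primal feasibility (all g_i <= 0): OK
Dual feasibility (all lambda_i >= 0): OK
Complementary slackness (lambda_i * g_i(x) = 0 for all i): OK

Verdict: the first failing condition is stationarity -> stat.

stat


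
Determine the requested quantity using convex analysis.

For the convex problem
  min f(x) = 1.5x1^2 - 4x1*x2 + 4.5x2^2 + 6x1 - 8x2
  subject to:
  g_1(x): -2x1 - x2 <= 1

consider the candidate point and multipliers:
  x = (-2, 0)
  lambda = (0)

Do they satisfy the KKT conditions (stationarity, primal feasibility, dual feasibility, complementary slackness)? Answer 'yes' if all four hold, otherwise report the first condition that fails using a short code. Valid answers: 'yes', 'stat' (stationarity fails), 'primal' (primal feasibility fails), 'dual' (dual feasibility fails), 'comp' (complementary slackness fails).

Gradient of f: grad f(x) = Q x + c = (0, 0)
Constraint values g_i(x) = a_i^T x - b_i:
  g_1((-2, 0)) = 3
Stationarity residual: grad f(x) + sum_i lambda_i a_i = (0, 0)
  -> stationarity OK
Primal feasibility (all g_i <= 0): FAILS
Dual feasibility (all lambda_i >= 0): OK
Complementary slackness (lambda_i * g_i(x) = 0 for all i): OK

Verdict: the first failing condition is primal_feasibility -> primal.

primal


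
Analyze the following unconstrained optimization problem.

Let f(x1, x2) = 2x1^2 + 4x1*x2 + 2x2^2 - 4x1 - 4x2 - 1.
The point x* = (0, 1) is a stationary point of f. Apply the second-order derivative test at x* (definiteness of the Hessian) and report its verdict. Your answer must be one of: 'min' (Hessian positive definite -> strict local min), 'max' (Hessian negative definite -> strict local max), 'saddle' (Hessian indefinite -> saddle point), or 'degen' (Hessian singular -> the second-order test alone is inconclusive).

Compute the Hessian H = grad^2 f:
  H = [[4, 4], [4, 4]]
Verify stationarity: grad f(x*) = H x* + g = (0, 0).
Eigenvalues of H: 0, 8.
H has a zero eigenvalue (singular; positive semidefinite but not definite), so H is neither positive definite, negative definite, nor indefinite. The second-order test alone is inconclusive -> degen.
(Indeed, f is constant along the null direction of H through x*, so x* is not a strict local extremum.)

degen


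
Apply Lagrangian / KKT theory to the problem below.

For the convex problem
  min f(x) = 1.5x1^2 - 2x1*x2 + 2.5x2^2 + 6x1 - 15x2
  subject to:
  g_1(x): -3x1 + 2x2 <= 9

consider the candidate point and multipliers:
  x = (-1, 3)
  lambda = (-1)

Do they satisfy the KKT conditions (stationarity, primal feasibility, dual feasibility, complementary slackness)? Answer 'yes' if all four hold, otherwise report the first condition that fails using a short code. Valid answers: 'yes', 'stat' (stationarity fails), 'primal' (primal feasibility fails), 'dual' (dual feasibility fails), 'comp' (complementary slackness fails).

Gradient of f: grad f(x) = Q x + c = (-3, 2)
Constraint values g_i(x) = a_i^T x - b_i:
  g_1((-1, 3)) = 0
Stationarity residual: grad f(x) + sum_i lambda_i a_i = (0, 0)
  -> stationarity OK
Primal feasibility (all g_i <= 0): OK
Dual feasibility (all lambda_i >= 0): FAILS
Complementary slackness (lambda_i * g_i(x) = 0 for all i): OK

Verdict: the first failing condition is dual_feasibility -> dual.

dual


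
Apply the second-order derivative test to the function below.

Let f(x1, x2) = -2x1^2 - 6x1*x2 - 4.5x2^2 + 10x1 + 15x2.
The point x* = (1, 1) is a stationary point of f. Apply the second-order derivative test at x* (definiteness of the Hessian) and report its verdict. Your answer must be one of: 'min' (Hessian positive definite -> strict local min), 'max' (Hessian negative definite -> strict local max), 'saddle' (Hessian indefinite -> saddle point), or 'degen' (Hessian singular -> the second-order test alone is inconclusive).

Compute the Hessian H = grad^2 f:
  H = [[-4, -6], [-6, -9]]
Verify stationarity: grad f(x*) = H x* + g = (0, 0).
Eigenvalues of H: -13, 0.
H has a zero eigenvalue (singular; negative semidefinite but not definite), so H is neither positive definite, negative definite, nor indefinite. The second-order test alone is inconclusive -> degen.
(Indeed, f is constant along the null direction of H through x*, so x* is not a strict local extremum.)

degen


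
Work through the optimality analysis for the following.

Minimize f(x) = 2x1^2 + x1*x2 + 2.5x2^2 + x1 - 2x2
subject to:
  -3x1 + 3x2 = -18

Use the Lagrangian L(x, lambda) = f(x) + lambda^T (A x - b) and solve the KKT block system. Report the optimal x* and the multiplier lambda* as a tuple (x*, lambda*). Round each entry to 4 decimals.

Form the Lagrangian:
  L(x, lambda) = (1/2) x^T Q x + c^T x + lambda^T (A x - b)
Stationarity (grad_x L = 0): Q x + c + A^T lambda = 0.
Primal feasibility: A x = b.

This gives the KKT block system:
  [ Q   A^T ] [ x     ]   [-c ]
  [ A    0  ] [ lambda ] = [ b ]

Solving the linear system:
  x*      = (3.3636, -2.6364)
  lambda* = (3.9394)
  f(x*)   = 39.7727

x* = (3.3636, -2.6364), lambda* = (3.9394)


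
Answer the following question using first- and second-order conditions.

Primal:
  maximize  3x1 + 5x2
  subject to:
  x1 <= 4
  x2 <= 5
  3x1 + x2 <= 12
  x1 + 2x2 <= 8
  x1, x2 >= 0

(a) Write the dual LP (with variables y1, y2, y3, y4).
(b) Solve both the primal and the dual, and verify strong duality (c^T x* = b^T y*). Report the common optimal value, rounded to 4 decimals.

The standard primal-dual pair for 'max c^T x s.t. A x <= b, x >= 0' is:
  Dual:  min b^T y  s.t.  A^T y >= c,  y >= 0.

So the dual LP is:
  minimize  4y1 + 5y2 + 12y3 + 8y4
  subject to:
    y1 + 3y3 + y4 >= 3
    y2 + y3 + 2y4 >= 5
    y1, y2, y3, y4 >= 0

Solving the primal: x* = (3.2, 2.4).
  primal value c^T x* = 21.6.
Solving the dual: y* = (0, 0, 0.2, 2.4).
  dual value b^T y* = 21.6.
Strong duality: c^T x* = b^T y*. Confirmed.

21.6


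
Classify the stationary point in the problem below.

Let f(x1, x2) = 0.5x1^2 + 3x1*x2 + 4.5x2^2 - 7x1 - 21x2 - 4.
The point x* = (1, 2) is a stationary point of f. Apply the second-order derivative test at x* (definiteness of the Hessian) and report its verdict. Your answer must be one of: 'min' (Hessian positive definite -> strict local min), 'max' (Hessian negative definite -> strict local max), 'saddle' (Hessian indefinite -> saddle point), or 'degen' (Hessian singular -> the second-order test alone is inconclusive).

Compute the Hessian H = grad^2 f:
  H = [[1, 3], [3, 9]]
Verify stationarity: grad f(x*) = H x* + g = (0, 0).
Eigenvalues of H: 0, 10.
H has a zero eigenvalue (singular; positive semidefinite but not definite), so H is neither positive definite, negative definite, nor indefinite. The second-order test alone is inconclusive -> degen.
(Indeed, f is constant along the null direction of H through x*, so x* is not a strict local extremum.)

degen


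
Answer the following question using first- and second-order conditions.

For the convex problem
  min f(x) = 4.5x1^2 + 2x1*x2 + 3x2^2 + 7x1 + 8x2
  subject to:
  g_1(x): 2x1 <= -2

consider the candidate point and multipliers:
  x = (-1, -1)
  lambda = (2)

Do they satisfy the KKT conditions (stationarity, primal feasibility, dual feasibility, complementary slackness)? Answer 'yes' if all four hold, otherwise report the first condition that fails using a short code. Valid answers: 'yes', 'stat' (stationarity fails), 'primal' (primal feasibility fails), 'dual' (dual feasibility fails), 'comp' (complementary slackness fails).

Gradient of f: grad f(x) = Q x + c = (-4, 0)
Constraint values g_i(x) = a_i^T x - b_i:
  g_1((-1, -1)) = 0
Stationarity residual: grad f(x) + sum_i lambda_i a_i = (0, 0)
  -> stationarity OK
Primal feasibility (all g_i <= 0): OK
Dual feasibility (all lambda_i >= 0): OK
Complementary slackness (lambda_i * g_i(x) = 0 for all i): OK

Verdict: yes, KKT holds.

yes


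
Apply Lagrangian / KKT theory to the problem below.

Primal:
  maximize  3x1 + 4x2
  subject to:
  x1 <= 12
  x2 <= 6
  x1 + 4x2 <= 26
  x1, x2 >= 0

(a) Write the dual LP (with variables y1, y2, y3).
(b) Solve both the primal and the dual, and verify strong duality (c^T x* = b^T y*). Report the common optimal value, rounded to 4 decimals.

The standard primal-dual pair for 'max c^T x s.t. A x <= b, x >= 0' is:
  Dual:  min b^T y  s.t.  A^T y >= c,  y >= 0.

So the dual LP is:
  minimize  12y1 + 6y2 + 26y3
  subject to:
    y1 + y3 >= 3
    y2 + 4y3 >= 4
    y1, y2, y3 >= 0

Solving the primal: x* = (12, 3.5).
  primal value c^T x* = 50.
Solving the dual: y* = (2, 0, 1).
  dual value b^T y* = 50.
Strong duality: c^T x* = b^T y*. Confirmed.

50


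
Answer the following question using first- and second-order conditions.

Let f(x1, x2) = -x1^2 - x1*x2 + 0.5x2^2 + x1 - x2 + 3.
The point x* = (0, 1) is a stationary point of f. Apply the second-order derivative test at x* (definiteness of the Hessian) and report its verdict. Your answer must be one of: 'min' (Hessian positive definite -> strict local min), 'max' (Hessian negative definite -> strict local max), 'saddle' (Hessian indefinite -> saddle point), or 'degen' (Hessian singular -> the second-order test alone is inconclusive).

Compute the Hessian H = grad^2 f:
  H = [[-2, -1], [-1, 1]]
Verify stationarity: grad f(x*) = H x* + g = (0, 0).
Eigenvalues of H: -2.3028, 1.3028.
Eigenvalues have mixed signs, so H is indefinite -> x* is a saddle point.

saddle


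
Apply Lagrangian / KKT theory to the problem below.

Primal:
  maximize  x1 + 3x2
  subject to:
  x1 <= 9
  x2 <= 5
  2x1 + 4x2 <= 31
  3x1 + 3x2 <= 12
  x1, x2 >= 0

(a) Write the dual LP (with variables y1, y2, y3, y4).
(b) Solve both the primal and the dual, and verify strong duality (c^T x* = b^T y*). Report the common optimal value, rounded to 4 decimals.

The standard primal-dual pair for 'max c^T x s.t. A x <= b, x >= 0' is:
  Dual:  min b^T y  s.t.  A^T y >= c,  y >= 0.

So the dual LP is:
  minimize  9y1 + 5y2 + 31y3 + 12y4
  subject to:
    y1 + 2y3 + 3y4 >= 1
    y2 + 4y3 + 3y4 >= 3
    y1, y2, y3, y4 >= 0

Solving the primal: x* = (0, 4).
  primal value c^T x* = 12.
Solving the dual: y* = (0, 0, 0, 1).
  dual value b^T y* = 12.
Strong duality: c^T x* = b^T y*. Confirmed.

12


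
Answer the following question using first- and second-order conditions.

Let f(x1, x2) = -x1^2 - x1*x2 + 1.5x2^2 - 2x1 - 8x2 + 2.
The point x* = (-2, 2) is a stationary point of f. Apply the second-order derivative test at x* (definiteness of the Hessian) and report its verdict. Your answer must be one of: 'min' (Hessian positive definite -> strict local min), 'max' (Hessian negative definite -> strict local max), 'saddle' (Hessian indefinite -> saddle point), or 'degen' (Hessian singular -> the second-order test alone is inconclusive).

Compute the Hessian H = grad^2 f:
  H = [[-2, -1], [-1, 3]]
Verify stationarity: grad f(x*) = H x* + g = (0, 0).
Eigenvalues of H: -2.1926, 3.1926.
Eigenvalues have mixed signs, so H is indefinite -> x* is a saddle point.

saddle


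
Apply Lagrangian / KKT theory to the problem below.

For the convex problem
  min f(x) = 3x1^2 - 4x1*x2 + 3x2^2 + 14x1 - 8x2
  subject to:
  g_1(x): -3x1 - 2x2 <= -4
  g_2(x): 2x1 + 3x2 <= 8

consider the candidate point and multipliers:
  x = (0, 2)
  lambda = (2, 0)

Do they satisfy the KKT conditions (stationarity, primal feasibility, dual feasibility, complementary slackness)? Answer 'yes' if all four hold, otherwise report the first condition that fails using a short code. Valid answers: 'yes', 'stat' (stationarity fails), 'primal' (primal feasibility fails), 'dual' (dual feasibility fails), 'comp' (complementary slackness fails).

Gradient of f: grad f(x) = Q x + c = (6, 4)
Constraint values g_i(x) = a_i^T x - b_i:
  g_1((0, 2)) = 0
  g_2((0, 2)) = -2
Stationarity residual: grad f(x) + sum_i lambda_i a_i = (0, 0)
  -> stationarity OK
Primal feasibility (all g_i <= 0): OK
Dual feasibility (all lambda_i >= 0): OK
Complementary slackness (lambda_i * g_i(x) = 0 for all i): OK

Verdict: yes, KKT holds.

yes


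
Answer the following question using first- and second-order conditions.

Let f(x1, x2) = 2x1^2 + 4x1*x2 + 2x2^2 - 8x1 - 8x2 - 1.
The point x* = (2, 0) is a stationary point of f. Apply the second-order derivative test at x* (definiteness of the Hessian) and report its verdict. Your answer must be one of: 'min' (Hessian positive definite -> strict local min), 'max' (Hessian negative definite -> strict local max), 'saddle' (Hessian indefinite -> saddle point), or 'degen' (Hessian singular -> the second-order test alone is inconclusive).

Compute the Hessian H = grad^2 f:
  H = [[4, 4], [4, 4]]
Verify stationarity: grad f(x*) = H x* + g = (0, 0).
Eigenvalues of H: 0, 8.
H has a zero eigenvalue (singular; positive semidefinite but not definite), so H is neither positive definite, negative definite, nor indefinite. The second-order test alone is inconclusive -> degen.
(Indeed, f is constant along the null direction of H through x*, so x* is not a strict local extremum.)

degen


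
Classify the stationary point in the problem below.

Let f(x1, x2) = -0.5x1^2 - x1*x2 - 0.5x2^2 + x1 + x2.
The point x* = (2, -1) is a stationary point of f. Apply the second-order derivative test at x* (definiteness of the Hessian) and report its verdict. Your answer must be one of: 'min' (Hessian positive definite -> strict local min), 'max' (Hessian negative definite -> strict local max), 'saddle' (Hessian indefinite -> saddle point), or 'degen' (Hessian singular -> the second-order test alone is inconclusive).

Compute the Hessian H = grad^2 f:
  H = [[-1, -1], [-1, -1]]
Verify stationarity: grad f(x*) = H x* + g = (0, 0).
Eigenvalues of H: -2, 0.
H has a zero eigenvalue (singular; negative semidefinite but not definite), so H is neither positive definite, negative definite, nor indefinite. The second-order test alone is inconclusive -> degen.
(Indeed, f is constant along the null direction of H through x*, so x* is not a strict local extremum.)

degen


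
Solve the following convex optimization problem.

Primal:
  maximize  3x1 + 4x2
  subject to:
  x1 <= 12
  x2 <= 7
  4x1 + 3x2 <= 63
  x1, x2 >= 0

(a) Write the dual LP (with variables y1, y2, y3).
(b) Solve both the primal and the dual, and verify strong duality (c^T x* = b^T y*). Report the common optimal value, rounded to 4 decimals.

The standard primal-dual pair for 'max c^T x s.t. A x <= b, x >= 0' is:
  Dual:  min b^T y  s.t.  A^T y >= c,  y >= 0.

So the dual LP is:
  minimize  12y1 + 7y2 + 63y3
  subject to:
    y1 + 4y3 >= 3
    y2 + 3y3 >= 4
    y1, y2, y3 >= 0

Solving the primal: x* = (10.5, 7).
  primal value c^T x* = 59.5.
Solving the dual: y* = (0, 1.75, 0.75).
  dual value b^T y* = 59.5.
Strong duality: c^T x* = b^T y*. Confirmed.

59.5


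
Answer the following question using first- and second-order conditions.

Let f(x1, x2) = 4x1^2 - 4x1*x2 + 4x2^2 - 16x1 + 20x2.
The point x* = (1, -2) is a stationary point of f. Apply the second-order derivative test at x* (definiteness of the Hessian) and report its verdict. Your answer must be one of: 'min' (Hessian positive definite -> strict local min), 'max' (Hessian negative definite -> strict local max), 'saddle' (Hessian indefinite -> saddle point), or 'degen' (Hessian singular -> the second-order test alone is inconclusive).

Compute the Hessian H = grad^2 f:
  H = [[8, -4], [-4, 8]]
Verify stationarity: grad f(x*) = H x* + g = (0, 0).
Eigenvalues of H: 4, 12.
Both eigenvalues > 0, so H is positive definite -> x* is a strict local min.

min


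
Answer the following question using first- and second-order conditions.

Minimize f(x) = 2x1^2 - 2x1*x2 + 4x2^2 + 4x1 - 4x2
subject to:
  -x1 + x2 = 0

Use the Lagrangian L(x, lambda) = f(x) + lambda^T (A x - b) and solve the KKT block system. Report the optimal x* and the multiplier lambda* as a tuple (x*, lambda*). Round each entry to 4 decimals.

Form the Lagrangian:
  L(x, lambda) = (1/2) x^T Q x + c^T x + lambda^T (A x - b)
Stationarity (grad_x L = 0): Q x + c + A^T lambda = 0.
Primal feasibility: A x = b.

This gives the KKT block system:
  [ Q   A^T ] [ x     ]   [-c ]
  [ A    0  ] [ lambda ] = [ b ]

Solving the linear system:
  x*      = (0, 0)
  lambda* = (4)
  f(x*)   = 0

x* = (0, 0), lambda* = (4)


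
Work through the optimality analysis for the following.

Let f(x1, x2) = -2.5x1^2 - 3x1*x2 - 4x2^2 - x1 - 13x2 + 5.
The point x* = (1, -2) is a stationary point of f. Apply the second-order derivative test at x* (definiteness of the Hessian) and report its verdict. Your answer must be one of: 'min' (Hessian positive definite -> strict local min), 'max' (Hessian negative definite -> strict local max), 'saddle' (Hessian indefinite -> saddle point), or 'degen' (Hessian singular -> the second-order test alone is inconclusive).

Compute the Hessian H = grad^2 f:
  H = [[-5, -3], [-3, -8]]
Verify stationarity: grad f(x*) = H x* + g = (0, 0).
Eigenvalues of H: -9.8541, -3.1459.
Both eigenvalues < 0, so H is negative definite -> x* is a strict local max.

max


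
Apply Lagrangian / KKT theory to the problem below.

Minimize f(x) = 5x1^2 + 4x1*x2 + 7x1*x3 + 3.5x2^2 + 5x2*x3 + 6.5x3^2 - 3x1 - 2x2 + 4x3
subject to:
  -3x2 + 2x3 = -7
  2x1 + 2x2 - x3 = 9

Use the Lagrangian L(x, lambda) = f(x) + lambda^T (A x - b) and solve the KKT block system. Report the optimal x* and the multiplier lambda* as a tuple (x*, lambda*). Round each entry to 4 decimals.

Form the Lagrangian:
  L(x, lambda) = (1/2) x^T Q x + c^T x + lambda^T (A x - b)
Stationarity (grad_x L = 0): Q x + c + A^T lambda = 0.
Primal feasibility: A x = b.

This gives the KKT block system:
  [ Q   A^T ] [ x     ]   [-c ]
  [ A    0  ] [ lambda ] = [ b ]

Solving the linear system:
  x*      = (2.5154, 0.9384, -2.0924)
  lambda* = (-2.3641, -5.6303)
  f(x*)   = 8.1653

x* = (2.5154, 0.9384, -2.0924), lambda* = (-2.3641, -5.6303)


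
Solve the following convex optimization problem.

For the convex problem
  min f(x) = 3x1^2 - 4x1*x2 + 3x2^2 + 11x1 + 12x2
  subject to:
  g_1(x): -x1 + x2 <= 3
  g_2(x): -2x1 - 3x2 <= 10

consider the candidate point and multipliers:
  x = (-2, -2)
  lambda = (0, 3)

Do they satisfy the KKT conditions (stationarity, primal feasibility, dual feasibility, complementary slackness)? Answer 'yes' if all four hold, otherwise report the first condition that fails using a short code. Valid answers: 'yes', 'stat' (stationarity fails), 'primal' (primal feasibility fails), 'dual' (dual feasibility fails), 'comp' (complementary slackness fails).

Gradient of f: grad f(x) = Q x + c = (7, 8)
Constraint values g_i(x) = a_i^T x - b_i:
  g_1((-2, -2)) = -3
  g_2((-2, -2)) = 0
Stationarity residual: grad f(x) + sum_i lambda_i a_i = (1, -1)
  -> stationarity FAILS
Primal feasibility (all g_i <= 0): OK
Dual feasibility (all lambda_i >= 0): OK
Complementary slackness (lambda_i * g_i(x) = 0 for all i): OK

Verdict: the first failing condition is stationarity -> stat.

stat


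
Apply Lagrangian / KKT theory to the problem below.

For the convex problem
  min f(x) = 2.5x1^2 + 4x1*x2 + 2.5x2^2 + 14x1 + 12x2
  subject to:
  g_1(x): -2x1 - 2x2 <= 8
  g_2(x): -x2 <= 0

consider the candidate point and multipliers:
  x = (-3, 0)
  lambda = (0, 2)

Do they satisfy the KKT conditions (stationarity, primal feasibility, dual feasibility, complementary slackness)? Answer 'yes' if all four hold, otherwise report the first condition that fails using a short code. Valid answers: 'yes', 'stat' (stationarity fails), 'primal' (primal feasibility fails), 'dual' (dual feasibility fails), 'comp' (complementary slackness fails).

Gradient of f: grad f(x) = Q x + c = (-1, 0)
Constraint values g_i(x) = a_i^T x - b_i:
  g_1((-3, 0)) = -2
  g_2((-3, 0)) = 0
Stationarity residual: grad f(x) + sum_i lambda_i a_i = (-1, -2)
  -> stationarity FAILS
Primal feasibility (all g_i <= 0): OK
Dual feasibility (all lambda_i >= 0): OK
Complementary slackness (lambda_i * g_i(x) = 0 for all i): OK

Verdict: the first failing condition is stationarity -> stat.

stat


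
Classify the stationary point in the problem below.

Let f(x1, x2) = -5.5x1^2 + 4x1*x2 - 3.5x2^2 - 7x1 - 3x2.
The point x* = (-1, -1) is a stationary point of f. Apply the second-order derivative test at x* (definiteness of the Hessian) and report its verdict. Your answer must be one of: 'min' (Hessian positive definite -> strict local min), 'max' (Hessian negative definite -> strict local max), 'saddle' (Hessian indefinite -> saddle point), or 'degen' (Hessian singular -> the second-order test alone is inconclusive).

Compute the Hessian H = grad^2 f:
  H = [[-11, 4], [4, -7]]
Verify stationarity: grad f(x*) = H x* + g = (0, 0).
Eigenvalues of H: -13.4721, -4.5279.
Both eigenvalues < 0, so H is negative definite -> x* is a strict local max.

max


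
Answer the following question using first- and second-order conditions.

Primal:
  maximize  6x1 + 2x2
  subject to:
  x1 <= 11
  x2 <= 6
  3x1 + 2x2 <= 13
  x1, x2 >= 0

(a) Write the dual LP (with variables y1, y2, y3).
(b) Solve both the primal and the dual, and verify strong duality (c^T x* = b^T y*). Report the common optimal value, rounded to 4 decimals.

The standard primal-dual pair for 'max c^T x s.t. A x <= b, x >= 0' is:
  Dual:  min b^T y  s.t.  A^T y >= c,  y >= 0.

So the dual LP is:
  minimize  11y1 + 6y2 + 13y3
  subject to:
    y1 + 3y3 >= 6
    y2 + 2y3 >= 2
    y1, y2, y3 >= 0

Solving the primal: x* = (4.3333, 0).
  primal value c^T x* = 26.
Solving the dual: y* = (0, 0, 2).
  dual value b^T y* = 26.
Strong duality: c^T x* = b^T y*. Confirmed.

26


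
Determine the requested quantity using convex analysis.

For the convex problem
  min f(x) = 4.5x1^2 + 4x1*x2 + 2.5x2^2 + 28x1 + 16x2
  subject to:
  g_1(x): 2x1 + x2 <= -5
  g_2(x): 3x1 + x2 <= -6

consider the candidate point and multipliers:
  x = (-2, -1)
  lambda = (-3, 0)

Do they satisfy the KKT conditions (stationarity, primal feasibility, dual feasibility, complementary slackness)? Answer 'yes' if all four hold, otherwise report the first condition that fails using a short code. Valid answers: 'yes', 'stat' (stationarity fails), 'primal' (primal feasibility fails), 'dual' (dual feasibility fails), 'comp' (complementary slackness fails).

Gradient of f: grad f(x) = Q x + c = (6, 3)
Constraint values g_i(x) = a_i^T x - b_i:
  g_1((-2, -1)) = 0
  g_2((-2, -1)) = -1
Stationarity residual: grad f(x) + sum_i lambda_i a_i = (0, 0)
  -> stationarity OK
Primal feasibility (all g_i <= 0): OK
Dual feasibility (all lambda_i >= 0): FAILS
Complementary slackness (lambda_i * g_i(x) = 0 for all i): OK

Verdict: the first failing condition is dual_feasibility -> dual.

dual


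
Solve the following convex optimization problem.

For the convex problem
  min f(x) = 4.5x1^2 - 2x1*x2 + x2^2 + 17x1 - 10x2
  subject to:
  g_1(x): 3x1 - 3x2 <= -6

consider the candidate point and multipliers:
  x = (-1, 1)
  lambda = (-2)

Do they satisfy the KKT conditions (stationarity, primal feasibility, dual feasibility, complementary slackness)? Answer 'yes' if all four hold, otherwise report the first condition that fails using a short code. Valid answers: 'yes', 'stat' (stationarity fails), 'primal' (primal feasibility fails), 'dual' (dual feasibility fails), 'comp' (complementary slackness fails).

Gradient of f: grad f(x) = Q x + c = (6, -6)
Constraint values g_i(x) = a_i^T x - b_i:
  g_1((-1, 1)) = 0
Stationarity residual: grad f(x) + sum_i lambda_i a_i = (0, 0)
  -> stationarity OK
Primal feasibility (all g_i <= 0): OK
Dual feasibility (all lambda_i >= 0): FAILS
Complementary slackness (lambda_i * g_i(x) = 0 for all i): OK

Verdict: the first failing condition is dual_feasibility -> dual.

dual


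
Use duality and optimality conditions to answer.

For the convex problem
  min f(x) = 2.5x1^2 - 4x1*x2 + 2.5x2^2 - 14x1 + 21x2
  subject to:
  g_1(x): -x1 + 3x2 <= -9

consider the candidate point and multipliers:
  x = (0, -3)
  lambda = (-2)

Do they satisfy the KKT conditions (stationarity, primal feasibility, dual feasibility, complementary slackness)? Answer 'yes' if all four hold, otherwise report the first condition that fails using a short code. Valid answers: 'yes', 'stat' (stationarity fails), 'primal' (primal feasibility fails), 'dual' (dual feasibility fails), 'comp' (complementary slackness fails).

Gradient of f: grad f(x) = Q x + c = (-2, 6)
Constraint values g_i(x) = a_i^T x - b_i:
  g_1((0, -3)) = 0
Stationarity residual: grad f(x) + sum_i lambda_i a_i = (0, 0)
  -> stationarity OK
Primal feasibility (all g_i <= 0): OK
Dual feasibility (all lambda_i >= 0): FAILS
Complementary slackness (lambda_i * g_i(x) = 0 for all i): OK

Verdict: the first failing condition is dual_feasibility -> dual.

dual


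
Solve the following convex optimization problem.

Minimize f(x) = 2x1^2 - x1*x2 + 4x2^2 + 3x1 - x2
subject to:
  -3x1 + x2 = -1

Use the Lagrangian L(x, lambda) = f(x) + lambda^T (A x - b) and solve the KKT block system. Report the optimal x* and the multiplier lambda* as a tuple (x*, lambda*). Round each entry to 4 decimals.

Form the Lagrangian:
  L(x, lambda) = (1/2) x^T Q x + c^T x + lambda^T (A x - b)
Stationarity (grad_x L = 0): Q x + c + A^T lambda = 0.
Primal feasibility: A x = b.

This gives the KKT block system:
  [ Q   A^T ] [ x     ]   [-c ]
  [ A    0  ] [ lambda ] = [ b ]

Solving the linear system:
  x*      = (0.3286, -0.0143)
  lambda* = (1.4429)
  f(x*)   = 1.2214

x* = (0.3286, -0.0143), lambda* = (1.4429)


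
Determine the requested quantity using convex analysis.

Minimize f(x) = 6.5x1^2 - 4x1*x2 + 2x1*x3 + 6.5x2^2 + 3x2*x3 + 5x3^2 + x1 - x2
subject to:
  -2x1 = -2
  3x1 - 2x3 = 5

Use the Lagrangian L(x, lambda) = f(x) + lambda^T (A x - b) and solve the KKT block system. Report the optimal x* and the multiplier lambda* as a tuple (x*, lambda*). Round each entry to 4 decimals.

Form the Lagrangian:
  L(x, lambda) = (1/2) x^T Q x + c^T x + lambda^T (A x - b)
Stationarity (grad_x L = 0): Q x + c + A^T lambda = 0.
Primal feasibility: A x = b.

This gives the KKT block system:
  [ Q   A^T ] [ x     ]   [-c ]
  [ A    0  ] [ lambda ] = [ b ]

Solving the linear system:
  x*      = (1, 0.6154, -1)
  lambda* = (0.1538, -3.0769)
  f(x*)   = 8.0385

x* = (1, 0.6154, -1), lambda* = (0.1538, -3.0769)


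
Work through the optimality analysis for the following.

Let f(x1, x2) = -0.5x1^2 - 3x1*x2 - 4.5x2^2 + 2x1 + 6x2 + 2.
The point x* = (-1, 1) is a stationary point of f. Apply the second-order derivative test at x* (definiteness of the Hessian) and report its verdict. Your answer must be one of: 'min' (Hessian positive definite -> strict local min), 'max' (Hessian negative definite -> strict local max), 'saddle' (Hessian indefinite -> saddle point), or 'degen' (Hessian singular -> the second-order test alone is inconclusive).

Compute the Hessian H = grad^2 f:
  H = [[-1, -3], [-3, -9]]
Verify stationarity: grad f(x*) = H x* + g = (0, 0).
Eigenvalues of H: -10, 0.
H has a zero eigenvalue (singular; negative semidefinite but not definite), so H is neither positive definite, negative definite, nor indefinite. The second-order test alone is inconclusive -> degen.
(Indeed, f is constant along the null direction of H through x*, so x* is not a strict local extremum.)

degen


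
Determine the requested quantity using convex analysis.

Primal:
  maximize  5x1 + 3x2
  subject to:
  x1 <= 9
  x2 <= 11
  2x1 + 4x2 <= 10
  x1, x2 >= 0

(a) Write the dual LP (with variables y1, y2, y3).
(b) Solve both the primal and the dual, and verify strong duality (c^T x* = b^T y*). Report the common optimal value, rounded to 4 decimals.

The standard primal-dual pair for 'max c^T x s.t. A x <= b, x >= 0' is:
  Dual:  min b^T y  s.t.  A^T y >= c,  y >= 0.

So the dual LP is:
  minimize  9y1 + 11y2 + 10y3
  subject to:
    y1 + 2y3 >= 5
    y2 + 4y3 >= 3
    y1, y2, y3 >= 0

Solving the primal: x* = (5, 0).
  primal value c^T x* = 25.
Solving the dual: y* = (0, 0, 2.5).
  dual value b^T y* = 25.
Strong duality: c^T x* = b^T y*. Confirmed.

25
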